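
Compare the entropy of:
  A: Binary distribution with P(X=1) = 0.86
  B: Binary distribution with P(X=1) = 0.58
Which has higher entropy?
B

For binary distributions, entropy is maximized at p=0.5 and decreases as p moves toward 0 or 1.

H(A) = H(0.86) = 0.5842 bits
H(B) = H(0.58) = 0.9815 bits

Distribution B (p=0.58) is closer to uniform (p=0.5), so it has higher entropy.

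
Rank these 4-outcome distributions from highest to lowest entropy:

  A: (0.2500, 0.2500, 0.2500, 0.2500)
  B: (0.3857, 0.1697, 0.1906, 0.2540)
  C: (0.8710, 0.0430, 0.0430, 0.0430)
A > B > C

Key insight: Entropy is maximized by uniform distributions and minimized by concentrated distributions.

- Uniform distributions have maximum entropy log₂(4) = 2.0000 bits
- The more "peaked" or concentrated a distribution, the lower its entropy

Entropies:
  H(A) = 2.0000 bits
  H(B) = 1.9224 bits
  H(C) = 0.7591 bits

Ranking: A > B > C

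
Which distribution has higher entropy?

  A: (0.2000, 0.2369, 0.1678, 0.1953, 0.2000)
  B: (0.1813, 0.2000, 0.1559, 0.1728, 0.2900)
A

Both distributions are close to uniform, making this a harder comparison.

H(A) = 2.3133 bits
H(B) = 2.2846 bits

The distribution closer to uniform has higher entropy.
Answer: A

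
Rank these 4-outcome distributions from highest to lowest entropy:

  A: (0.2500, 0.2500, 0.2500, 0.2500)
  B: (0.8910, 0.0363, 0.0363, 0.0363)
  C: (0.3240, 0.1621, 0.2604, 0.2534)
A > C > B

Key insight: Entropy is maximized by uniform distributions and minimized by concentrated distributions.

- Uniform distributions have maximum entropy log₂(4) = 2.0000 bits
- The more "peaked" or concentrated a distribution, the lower its entropy

Entropies:
  H(A) = 2.0000 bits
  H(B) = 0.6697 bits
  H(C) = 1.9597 bits

Ranking: A > C > B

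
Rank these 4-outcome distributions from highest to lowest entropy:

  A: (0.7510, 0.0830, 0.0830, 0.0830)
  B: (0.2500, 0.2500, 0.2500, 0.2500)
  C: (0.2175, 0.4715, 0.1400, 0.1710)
B > C > A

Key insight: Entropy is maximized by uniform distributions and minimized by concentrated distributions.

- Uniform distributions have maximum entropy log₂(4) = 2.0000 bits
- The more "peaked" or concentrated a distribution, the lower its entropy

Entropies:
  H(A) = 1.2043 bits
  H(B) = 2.0000 bits
  H(C) = 1.8229 bits

Ranking: B > C > A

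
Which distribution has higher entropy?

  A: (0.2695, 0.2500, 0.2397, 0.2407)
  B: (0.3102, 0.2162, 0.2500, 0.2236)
A

Both distributions are close to uniform, making this a harder comparison.

H(A) = 1.9984 bits
H(B) = 1.9848 bits

The distribution closer to uniform has higher entropy.
Answer: A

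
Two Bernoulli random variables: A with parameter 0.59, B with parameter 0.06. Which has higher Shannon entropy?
A

For binary distributions, entropy is maximized at p=0.5 and decreases as p moves toward 0 or 1.

H(A) = H(0.59) = 0.9765 bits
H(B) = H(0.06) = 0.3274 bits

Distribution A (p=0.59) is closer to uniform (p=0.5), so it has higher entropy.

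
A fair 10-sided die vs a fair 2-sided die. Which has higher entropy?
10-sided die

Both are uniform distributions; for uniform over n outcomes, H = log₂(n). H(10-sided) = log₂(10) = 3.322 bits and H(2-sided) = log₂(2) = 1.000 bits. More outcomes in a uniform distribution means higher entropy.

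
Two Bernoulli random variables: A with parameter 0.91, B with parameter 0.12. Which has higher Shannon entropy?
B

For binary distributions, entropy is maximized at p=0.5 and decreases as p moves toward 0 or 1.

H(A) = H(0.91) = 0.4365 bits
H(B) = H(0.12) = 0.5294 bits

Distribution B (p=0.12) is closer to uniform (p=0.5), so it has higher entropy.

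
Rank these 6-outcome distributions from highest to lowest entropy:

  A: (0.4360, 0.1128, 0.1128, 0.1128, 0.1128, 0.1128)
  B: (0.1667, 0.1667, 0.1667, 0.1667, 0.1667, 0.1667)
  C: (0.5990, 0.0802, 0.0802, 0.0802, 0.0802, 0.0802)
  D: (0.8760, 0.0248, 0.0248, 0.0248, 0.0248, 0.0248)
B > A > C > D

Key insight: Entropy is maximized by uniform distributions and minimized by concentrated distributions.

Entropies:
  H(A) = 2.2977 bits
  H(B) = 2.5850 bits
  H(C) = 1.9026 bits
  H(D) = 0.8287 bits

Ranking: B > A > C > D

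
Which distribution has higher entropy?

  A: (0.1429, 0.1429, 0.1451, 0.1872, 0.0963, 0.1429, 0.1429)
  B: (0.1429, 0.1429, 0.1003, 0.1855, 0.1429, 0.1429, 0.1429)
B

Both distributions are close to uniform, making this a harder comparison.

H(A) = 2.7859 bits
H(B) = 2.7887 bits

The distribution closer to uniform has higher entropy.
Answer: B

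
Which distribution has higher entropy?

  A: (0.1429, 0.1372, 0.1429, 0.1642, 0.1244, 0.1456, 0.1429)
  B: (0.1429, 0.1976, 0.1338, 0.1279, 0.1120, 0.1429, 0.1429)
A

Both distributions are close to uniform, making this a harder comparison.

H(A) = 2.8032 bits
H(B) = 2.7871 bits

The distribution closer to uniform has higher entropy.
Answer: A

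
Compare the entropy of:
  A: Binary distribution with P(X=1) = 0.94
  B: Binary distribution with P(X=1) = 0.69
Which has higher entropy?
B

For binary distributions, entropy is maximized at p=0.5 and decreases as p moves toward 0 or 1.

H(A) = H(0.94) = 0.3274 bits
H(B) = H(0.69) = 0.8932 bits

Distribution B (p=0.69) is closer to uniform (p=0.5), so it has higher entropy.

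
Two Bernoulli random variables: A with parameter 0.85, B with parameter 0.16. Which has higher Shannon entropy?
B

For binary distributions, entropy is maximized at p=0.5 and decreases as p moves toward 0 or 1.

H(A) = H(0.85) = 0.6098 bits
H(B) = H(0.16) = 0.6343 bits

Distribution B (p=0.16) is closer to uniform (p=0.5), so it has higher entropy.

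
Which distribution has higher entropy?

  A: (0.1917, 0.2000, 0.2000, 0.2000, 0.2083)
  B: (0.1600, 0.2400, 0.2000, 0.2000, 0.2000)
A

Both distributions are close to uniform, making this a harder comparison.

H(A) = 2.3214 bits
H(B) = 2.3103 bits

The distribution closer to uniform has higher entropy.
Answer: A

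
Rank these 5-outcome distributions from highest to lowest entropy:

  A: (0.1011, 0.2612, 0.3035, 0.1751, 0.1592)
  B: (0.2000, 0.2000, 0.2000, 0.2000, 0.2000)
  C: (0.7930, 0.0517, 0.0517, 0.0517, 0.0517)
B > A > C

Key insight: Entropy is maximized by uniform distributions and minimized by concentrated distributions.

- Uniform distributions have maximum entropy log₂(5) = 2.3219 bits
- The more "peaked" or concentrated a distribution, the lower its entropy

Entropies:
  H(A) = 2.2243 bits
  H(B) = 2.3219 bits
  H(C) = 1.1497 bits

Ranking: B > A > C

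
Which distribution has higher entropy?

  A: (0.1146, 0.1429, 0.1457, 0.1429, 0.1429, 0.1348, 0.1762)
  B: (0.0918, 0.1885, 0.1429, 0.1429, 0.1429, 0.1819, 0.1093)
A

Both distributions are close to uniform, making this a harder comparison.

H(A) = 2.7974 bits
H(B) = 2.7694 bits

The distribution closer to uniform has higher entropy.
Answer: A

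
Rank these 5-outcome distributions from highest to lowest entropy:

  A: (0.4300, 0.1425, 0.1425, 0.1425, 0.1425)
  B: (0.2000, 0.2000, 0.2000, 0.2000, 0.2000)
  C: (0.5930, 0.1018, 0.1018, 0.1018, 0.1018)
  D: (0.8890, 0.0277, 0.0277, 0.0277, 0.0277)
B > A > C > D

Key insight: Entropy is maximized by uniform distributions and minimized by concentrated distributions.

Entropies:
  H(A) = 2.1258 bits
  H(B) = 2.3219 bits
  H(C) = 1.7889 bits
  H(D) = 0.7249 bits

Ranking: B > A > C > D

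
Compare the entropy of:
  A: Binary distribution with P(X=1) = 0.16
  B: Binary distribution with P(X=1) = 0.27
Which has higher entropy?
B

For binary distributions, entropy is maximized at p=0.5 and decreases as p moves toward 0 or 1.

H(A) = H(0.16) = 0.6343 bits
H(B) = H(0.27) = 0.8415 bits

Distribution B (p=0.27) is closer to uniform (p=0.5), so it has higher entropy.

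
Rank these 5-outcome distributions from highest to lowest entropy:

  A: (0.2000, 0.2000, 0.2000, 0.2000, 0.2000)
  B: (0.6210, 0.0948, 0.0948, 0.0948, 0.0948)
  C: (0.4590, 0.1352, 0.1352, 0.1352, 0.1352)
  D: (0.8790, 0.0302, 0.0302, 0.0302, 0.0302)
A > C > B > D

Key insight: Entropy is maximized by uniform distributions and minimized by concentrated distributions.

Entropies:
  H(A) = 2.3219 bits
  H(B) = 1.7153 bits
  H(C) = 2.0771 bits
  H(D) = 0.7742 bits

Ranking: A > C > B > D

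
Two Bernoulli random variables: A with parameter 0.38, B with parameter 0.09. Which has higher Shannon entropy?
A

For binary distributions, entropy is maximized at p=0.5 and decreases as p moves toward 0 or 1.

H(A) = H(0.38) = 0.9580 bits
H(B) = H(0.09) = 0.4365 bits

Distribution A (p=0.38) is closer to uniform (p=0.5), so it has higher entropy.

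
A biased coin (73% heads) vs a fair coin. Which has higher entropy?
Fair coin

The fair coin is uniform (p=0.5), maximizing binary entropy at 1 bit. The biased coin has H(0.73) ≈ 0.841 bits — its outcome is more predictable, so its entropy is lower.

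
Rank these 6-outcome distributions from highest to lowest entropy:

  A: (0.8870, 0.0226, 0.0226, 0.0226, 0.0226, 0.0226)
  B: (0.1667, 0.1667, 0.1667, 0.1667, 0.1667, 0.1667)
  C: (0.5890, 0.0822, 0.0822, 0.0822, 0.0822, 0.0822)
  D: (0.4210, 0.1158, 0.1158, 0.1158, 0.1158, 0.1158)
B > D > C > A

Key insight: Entropy is maximized by uniform distributions and minimized by concentrated distributions.

Entropies:
  H(A) = 0.7713 bits
  H(B) = 2.5850 bits
  H(C) = 1.9313 bits
  H(D) = 2.3263 bits

Ranking: B > D > C > A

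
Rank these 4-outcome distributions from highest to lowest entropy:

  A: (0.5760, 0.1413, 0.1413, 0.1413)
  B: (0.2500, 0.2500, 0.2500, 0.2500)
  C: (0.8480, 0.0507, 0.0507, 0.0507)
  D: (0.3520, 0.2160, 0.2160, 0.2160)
B > D > A > C

Key insight: Entropy is maximized by uniform distributions and minimized by concentrated distributions.

Entropies:
  H(A) = 1.6553 bits
  H(B) = 2.0000 bits
  H(C) = 0.8557 bits
  H(D) = 1.9629 bits

Ranking: B > D > A > C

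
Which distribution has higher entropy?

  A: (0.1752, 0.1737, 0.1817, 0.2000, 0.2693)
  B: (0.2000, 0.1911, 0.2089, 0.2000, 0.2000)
B

Both distributions are close to uniform, making this a harder comparison.

H(A) = 2.3001 bits
H(B) = 2.3214 bits

The distribution closer to uniform has higher entropy.
Answer: B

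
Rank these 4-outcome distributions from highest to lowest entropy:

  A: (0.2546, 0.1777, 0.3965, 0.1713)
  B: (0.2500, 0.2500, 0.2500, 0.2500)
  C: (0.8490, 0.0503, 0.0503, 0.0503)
B > A > C

Key insight: Entropy is maximized by uniform distributions and minimized by concentrated distributions.

- Uniform distributions have maximum entropy log₂(4) = 2.0000 bits
- The more "peaked" or concentrated a distribution, the lower its entropy

Entropies:
  H(A) = 1.9106 bits
  H(B) = 2.0000 bits
  H(C) = 0.8517 bits

Ranking: B > A > C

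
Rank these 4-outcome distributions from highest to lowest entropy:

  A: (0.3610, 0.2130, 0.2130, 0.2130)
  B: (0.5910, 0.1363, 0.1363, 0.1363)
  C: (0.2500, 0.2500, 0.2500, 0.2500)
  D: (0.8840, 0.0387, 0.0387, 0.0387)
C > A > B > D

Key insight: Entropy is maximized by uniform distributions and minimized by concentrated distributions.

Entropies:
  H(A) = 1.9563 bits
  H(B) = 1.6242 bits
  H(C) = 2.0000 bits
  H(D) = 0.7016 bits

Ranking: C > A > B > D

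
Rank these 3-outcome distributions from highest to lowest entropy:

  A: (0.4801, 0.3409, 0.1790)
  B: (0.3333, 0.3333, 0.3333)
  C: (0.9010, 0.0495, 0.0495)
B > A > C

Key insight: Entropy is maximized by uniform distributions and minimized by concentrated distributions.

- Uniform distributions have maximum entropy log₂(3) = 1.5850 bits
- The more "peaked" or concentrated a distribution, the lower its entropy

Entropies:
  H(A) = 1.4817 bits
  H(B) = 1.5850 bits
  H(C) = 0.5648 bits

Ranking: B > A > C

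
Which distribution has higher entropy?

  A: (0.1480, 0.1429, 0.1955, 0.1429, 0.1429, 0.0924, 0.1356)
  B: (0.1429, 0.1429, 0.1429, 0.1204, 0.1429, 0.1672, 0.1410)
B

Both distributions are close to uniform, making this a harder comparison.

H(A) = 2.7797 bits
H(B) = 2.8018 bits

The distribution closer to uniform has higher entropy.
Answer: B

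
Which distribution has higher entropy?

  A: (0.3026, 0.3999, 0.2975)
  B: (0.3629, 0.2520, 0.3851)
A

Both distributions are close to uniform, making this a harder comparison.

H(A) = 1.5710 bits
H(B) = 1.5619 bits

The distribution closer to uniform has higher entropy.
Answer: A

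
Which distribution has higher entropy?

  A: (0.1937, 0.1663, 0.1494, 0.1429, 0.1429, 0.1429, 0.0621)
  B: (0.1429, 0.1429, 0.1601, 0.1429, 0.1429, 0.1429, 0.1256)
B

Both distributions are close to uniform, making this a harder comparison.

H(A) = 2.7508 bits
H(B) = 2.8043 bits

The distribution closer to uniform has higher entropy.
Answer: B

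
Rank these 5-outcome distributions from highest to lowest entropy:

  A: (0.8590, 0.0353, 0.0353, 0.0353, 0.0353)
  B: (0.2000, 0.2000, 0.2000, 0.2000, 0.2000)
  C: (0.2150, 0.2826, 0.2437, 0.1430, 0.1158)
B > C > A

Key insight: Entropy is maximized by uniform distributions and minimized by concentrated distributions.

- Uniform distributions have maximum entropy log₂(5) = 2.3219 bits
- The more "peaked" or concentrated a distribution, the lower its entropy

Entropies:
  H(A) = 0.8689 bits
  H(B) = 2.3219 bits
  H(C) = 2.2497 bits

Ranking: B > C > A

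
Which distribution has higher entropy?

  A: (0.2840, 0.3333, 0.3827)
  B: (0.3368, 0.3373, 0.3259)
B

Both distributions are close to uniform, making this a harder comparison.

H(A) = 1.5744 bits
H(B) = 1.5848 bits

The distribution closer to uniform has higher entropy.
Answer: B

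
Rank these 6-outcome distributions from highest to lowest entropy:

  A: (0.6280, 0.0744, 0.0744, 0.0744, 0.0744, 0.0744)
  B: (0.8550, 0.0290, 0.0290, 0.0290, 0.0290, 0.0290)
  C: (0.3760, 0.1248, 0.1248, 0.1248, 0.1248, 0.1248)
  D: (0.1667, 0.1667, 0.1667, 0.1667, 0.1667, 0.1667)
D > C > A > B

Key insight: Entropy is maximized by uniform distributions and minimized by concentrated distributions.

Entropies:
  H(A) = 1.8160 bits
  H(B) = 0.9339 bits
  H(C) = 2.4041 bits
  H(D) = 2.5850 bits

Ranking: D > C > A > B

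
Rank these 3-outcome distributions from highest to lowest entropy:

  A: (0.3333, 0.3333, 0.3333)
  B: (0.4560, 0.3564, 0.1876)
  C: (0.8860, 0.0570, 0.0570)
A > B > C

Key insight: Entropy is maximized by uniform distributions and minimized by concentrated distributions.

- Uniform distributions have maximum entropy log₂(3) = 1.5850 bits
- The more "peaked" or concentrated a distribution, the lower its entropy

Entropies:
  H(A) = 1.5850 bits
  H(B) = 1.5000 bits
  H(C) = 0.6259 bits

Ranking: A > B > C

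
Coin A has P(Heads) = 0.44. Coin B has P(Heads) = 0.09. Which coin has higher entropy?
A

For binary distributions, entropy is maximized at p=0.5 and decreases as p moves toward 0 or 1.

H(A) = H(0.44) = 0.9896 bits
H(B) = H(0.09) = 0.4365 bits

Distribution A (p=0.44) is closer to uniform (p=0.5), so it has higher entropy.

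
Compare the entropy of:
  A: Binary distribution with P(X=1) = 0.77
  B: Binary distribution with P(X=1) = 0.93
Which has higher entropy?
A

For binary distributions, entropy is maximized at p=0.5 and decreases as p moves toward 0 or 1.

H(A) = H(0.77) = 0.7780 bits
H(B) = H(0.93) = 0.3659 bits

Distribution A (p=0.77) is closer to uniform (p=0.5), so it has higher entropy.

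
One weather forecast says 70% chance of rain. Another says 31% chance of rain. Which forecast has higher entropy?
31% forecast

Treat each forecast as a Bernoulli distribution. Binary entropy is maximized at p=0.5 and falls off symmetrically toward 0 or 1. The 31% forecast is closer to 50%, so it is more uncertain. H(70%) ≈ 0.881 bits, H(31%) ≈ 0.893 bits.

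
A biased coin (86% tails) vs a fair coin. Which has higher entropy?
Fair coin

The fair coin is uniform (p=0.5), maximizing binary entropy at 1 bit. The biased coin has H(0.86) ≈ 0.584 bits — its outcome is more predictable, so its entropy is lower.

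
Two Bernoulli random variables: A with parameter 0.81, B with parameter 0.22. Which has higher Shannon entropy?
B

For binary distributions, entropy is maximized at p=0.5 and decreases as p moves toward 0 or 1.

H(A) = H(0.81) = 0.7015 bits
H(B) = H(0.22) = 0.7602 bits

Distribution B (p=0.22) is closer to uniform (p=0.5), so it has higher entropy.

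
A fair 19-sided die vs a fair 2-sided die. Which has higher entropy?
19-sided die

Both are uniform distributions; for uniform over n outcomes, H = log₂(n). H(19-sided) = log₂(19) = 4.248 bits and H(2-sided) = log₂(2) = 1.000 bits. More outcomes in a uniform distribution means higher entropy.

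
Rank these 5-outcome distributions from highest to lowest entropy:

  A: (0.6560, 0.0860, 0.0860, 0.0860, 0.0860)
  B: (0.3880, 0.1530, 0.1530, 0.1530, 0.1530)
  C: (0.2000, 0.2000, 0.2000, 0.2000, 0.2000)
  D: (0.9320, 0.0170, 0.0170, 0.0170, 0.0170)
C > B > A > D

Key insight: Entropy is maximized by uniform distributions and minimized by concentrated distributions.

Entropies:
  H(A) = 1.6166 bits
  H(B) = 2.1875 bits
  H(C) = 2.3219 bits
  H(D) = 0.4944 bits

Ranking: C > B > A > D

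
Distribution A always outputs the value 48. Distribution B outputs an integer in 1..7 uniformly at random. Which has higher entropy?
B

A is deterministic, so H(A) = 0. B is uniform over 7 outcomes, so H(B) = log₂(7) = 2.807 bits. Any distribution with genuine randomness has higher entropy than a deterministic one.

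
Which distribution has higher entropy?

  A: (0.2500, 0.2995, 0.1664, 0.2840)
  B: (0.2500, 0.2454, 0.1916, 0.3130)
B

Both distributions are close to uniform, making this a harder comparison.

H(A) = 1.9673 bits
H(B) = 1.9786 bits

The distribution closer to uniform has higher entropy.
Answer: B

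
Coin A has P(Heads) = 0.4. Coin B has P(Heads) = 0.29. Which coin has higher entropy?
A

For binary distributions, entropy is maximized at p=0.5 and decreases as p moves toward 0 or 1.

H(A) = H(0.4) = 0.9710 bits
H(B) = H(0.29) = 0.8687 bits

Distribution A (p=0.4) is closer to uniform (p=0.5), so it has higher entropy.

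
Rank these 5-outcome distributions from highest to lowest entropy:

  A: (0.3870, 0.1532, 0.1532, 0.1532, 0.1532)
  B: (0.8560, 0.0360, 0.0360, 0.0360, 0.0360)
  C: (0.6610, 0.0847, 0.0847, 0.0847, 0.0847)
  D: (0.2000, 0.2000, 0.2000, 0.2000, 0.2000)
D > A > C > B

Key insight: Entropy is maximized by uniform distributions and minimized by concentrated distributions.

Entropies:
  H(A) = 2.1888 bits
  H(B) = 0.8826 bits
  H(C) = 1.6019 bits
  H(D) = 2.3219 bits

Ranking: D > A > C > B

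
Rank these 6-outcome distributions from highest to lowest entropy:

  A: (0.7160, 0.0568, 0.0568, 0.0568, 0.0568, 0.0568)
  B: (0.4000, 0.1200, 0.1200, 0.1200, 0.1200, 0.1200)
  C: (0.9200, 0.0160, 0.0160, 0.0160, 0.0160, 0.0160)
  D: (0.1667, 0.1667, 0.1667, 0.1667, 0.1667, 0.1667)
D > B > A > C

Key insight: Entropy is maximized by uniform distributions and minimized by concentrated distributions.

Entropies:
  H(A) = 1.5203 bits
  H(B) = 2.3641 bits
  H(C) = 0.5879 bits
  H(D) = 2.5850 bits

Ranking: D > B > A > C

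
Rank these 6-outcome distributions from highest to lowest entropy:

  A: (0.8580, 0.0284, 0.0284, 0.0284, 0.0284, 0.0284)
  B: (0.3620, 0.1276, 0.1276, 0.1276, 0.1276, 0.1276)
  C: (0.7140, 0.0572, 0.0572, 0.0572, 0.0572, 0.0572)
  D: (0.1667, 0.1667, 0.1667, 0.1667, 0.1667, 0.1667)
D > B > C > A

Key insight: Entropy is maximized by uniform distributions and minimized by concentrated distributions.

Entropies:
  H(A) = 0.9192 bits
  H(B) = 2.4257 bits
  H(C) = 1.5276 bits
  H(D) = 2.5850 bits

Ranking: D > B > C > A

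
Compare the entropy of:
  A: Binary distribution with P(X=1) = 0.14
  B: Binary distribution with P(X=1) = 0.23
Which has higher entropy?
B

For binary distributions, entropy is maximized at p=0.5 and decreases as p moves toward 0 or 1.

H(A) = H(0.14) = 0.5842 bits
H(B) = H(0.23) = 0.7780 bits

Distribution B (p=0.23) is closer to uniform (p=0.5), so it has higher entropy.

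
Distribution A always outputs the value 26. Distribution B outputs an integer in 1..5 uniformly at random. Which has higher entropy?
B

A is deterministic, so H(A) = 0. B is uniform over 5 outcomes, so H(B) = log₂(5) = 2.322 bits. Any distribution with genuine randomness has higher entropy than a deterministic one.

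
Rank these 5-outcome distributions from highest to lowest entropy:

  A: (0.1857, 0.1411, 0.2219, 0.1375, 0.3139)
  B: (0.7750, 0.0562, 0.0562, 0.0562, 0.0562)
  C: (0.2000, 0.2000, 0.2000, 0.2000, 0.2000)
C > A > B

Key insight: Entropy is maximized by uniform distributions and minimized by concentrated distributions.

- Uniform distributions have maximum entropy log₂(5) = 2.3219 bits
- The more "peaked" or concentrated a distribution, the lower its entropy

Entropies:
  H(A) = 2.2498 bits
  H(B) = 1.2192 bits
  H(C) = 2.3219 bits

Ranking: C > A > B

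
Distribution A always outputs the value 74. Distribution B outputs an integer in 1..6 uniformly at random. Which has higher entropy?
B

A is deterministic, so H(A) = 0. B is uniform over 6 outcomes, so H(B) = log₂(6) = 2.585 bits. Any distribution with genuine randomness has higher entropy than a deterministic one.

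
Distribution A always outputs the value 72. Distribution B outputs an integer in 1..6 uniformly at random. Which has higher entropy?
B

A is deterministic, so H(A) = 0. B is uniform over 6 outcomes, so H(B) = log₂(6) = 2.585 bits. Any distribution with genuine randomness has higher entropy than a deterministic one.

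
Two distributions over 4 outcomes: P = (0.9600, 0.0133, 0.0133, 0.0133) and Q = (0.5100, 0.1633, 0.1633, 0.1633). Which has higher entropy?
Q

P is highly concentrated on one outcome (96%), making it nearly deterministic. Q spreads its mass more evenly (max 51%). The more spread-out distribution has higher entropy: H(P) ≈ 0.306 bits, H(Q) ≈ 1.776 bits.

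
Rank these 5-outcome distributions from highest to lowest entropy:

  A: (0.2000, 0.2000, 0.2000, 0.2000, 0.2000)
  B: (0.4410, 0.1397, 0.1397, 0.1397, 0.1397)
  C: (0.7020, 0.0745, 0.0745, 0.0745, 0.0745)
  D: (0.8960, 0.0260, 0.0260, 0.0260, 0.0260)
A > B > C > D

Key insight: Entropy is maximized by uniform distributions and minimized by concentrated distributions.

Entropies:
  H(A) = 2.3219 bits
  H(B) = 2.1079 bits
  H(C) = 1.4748 bits
  H(D) = 0.6895 bits

Ranking: A > B > C > D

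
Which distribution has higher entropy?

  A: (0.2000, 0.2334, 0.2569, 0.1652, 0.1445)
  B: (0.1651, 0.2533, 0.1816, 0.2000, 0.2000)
B

Both distributions are close to uniform, making this a harder comparison.

H(A) = 2.2904 bits
H(B) = 2.3066 bits

The distribution closer to uniform has higher entropy.
Answer: B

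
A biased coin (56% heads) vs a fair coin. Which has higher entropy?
Fair coin

The fair coin is uniform (p=0.5), maximizing binary entropy at 1 bit. The biased coin has H(0.56) ≈ 0.990 bits — its outcome is more predictable, so its entropy is lower.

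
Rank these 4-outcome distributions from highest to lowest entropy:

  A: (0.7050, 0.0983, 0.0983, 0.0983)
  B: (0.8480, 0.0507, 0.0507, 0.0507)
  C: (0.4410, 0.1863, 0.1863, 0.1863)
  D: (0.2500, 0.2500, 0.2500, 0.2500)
D > C > A > B

Key insight: Entropy is maximized by uniform distributions and minimized by concentrated distributions.

Entropies:
  H(A) = 1.3427 bits
  H(B) = 0.8557 bits
  H(C) = 1.8759 bits
  H(D) = 2.0000 bits

Ranking: D > C > A > B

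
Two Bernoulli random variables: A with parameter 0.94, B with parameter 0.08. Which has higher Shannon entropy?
B

For binary distributions, entropy is maximized at p=0.5 and decreases as p moves toward 0 or 1.

H(A) = H(0.94) = 0.3274 bits
H(B) = H(0.08) = 0.4022 bits

Distribution B (p=0.08) is closer to uniform (p=0.5), so it has higher entropy.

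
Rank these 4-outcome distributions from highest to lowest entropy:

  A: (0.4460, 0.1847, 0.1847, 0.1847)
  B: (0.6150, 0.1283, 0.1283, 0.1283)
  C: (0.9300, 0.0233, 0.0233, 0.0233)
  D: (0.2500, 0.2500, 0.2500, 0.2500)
D > A > B > C

Key insight: Entropy is maximized by uniform distributions and minimized by concentrated distributions.

Entropies:
  H(A) = 1.8696 bits
  H(B) = 1.5717 bits
  H(C) = 0.4769 bits
  H(D) = 2.0000 bits

Ranking: D > A > B > C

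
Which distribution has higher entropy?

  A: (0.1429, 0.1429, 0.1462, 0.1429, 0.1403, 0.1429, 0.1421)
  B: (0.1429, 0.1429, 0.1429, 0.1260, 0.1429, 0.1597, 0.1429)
A

Both distributions are close to uniform, making this a harder comparison.

H(A) = 2.8073 bits
H(B) = 2.8045 bits

The distribution closer to uniform has higher entropy.
Answer: A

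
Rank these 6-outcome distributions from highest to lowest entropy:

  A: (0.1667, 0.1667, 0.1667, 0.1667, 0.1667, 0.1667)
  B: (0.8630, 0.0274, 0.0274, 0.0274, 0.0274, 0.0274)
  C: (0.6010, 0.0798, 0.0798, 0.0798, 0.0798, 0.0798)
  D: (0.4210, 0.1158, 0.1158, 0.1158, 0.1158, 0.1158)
A > D > C > B

Key insight: Entropy is maximized by uniform distributions and minimized by concentrated distributions.

Entropies:
  H(A) = 2.5850 bits
  H(B) = 0.8944 bits
  H(C) = 1.8968 bits
  H(D) = 2.3263 bits

Ranking: A > D > C > B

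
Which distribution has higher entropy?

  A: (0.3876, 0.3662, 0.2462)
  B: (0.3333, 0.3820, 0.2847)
B

Both distributions are close to uniform, making this a harder comparison.

H(A) = 1.5585 bits
H(B) = 1.5747 bits

The distribution closer to uniform has higher entropy.
Answer: B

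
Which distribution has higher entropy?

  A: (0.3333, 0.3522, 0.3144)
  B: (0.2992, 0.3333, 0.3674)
A

Both distributions are close to uniform, making this a harder comparison.

H(A) = 1.5834 bits
H(B) = 1.5799 bits

The distribution closer to uniform has higher entropy.
Answer: A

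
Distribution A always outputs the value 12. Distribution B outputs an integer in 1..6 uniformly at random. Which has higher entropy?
B

A is deterministic, so H(A) = 0. B is uniform over 6 outcomes, so H(B) = log₂(6) = 2.585 bits. Any distribution with genuine randomness has higher entropy than a deterministic one.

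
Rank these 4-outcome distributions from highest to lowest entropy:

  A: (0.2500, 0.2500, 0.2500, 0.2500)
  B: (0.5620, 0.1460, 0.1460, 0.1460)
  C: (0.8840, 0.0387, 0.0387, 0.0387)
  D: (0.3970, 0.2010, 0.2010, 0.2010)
A > D > B > C

Key insight: Entropy is maximized by uniform distributions and minimized by concentrated distributions.

Entropies:
  H(A) = 2.0000 bits
  H(B) = 1.6831 bits
  H(C) = 0.7016 bits
  H(D) = 1.9249 bits

Ranking: A > D > B > C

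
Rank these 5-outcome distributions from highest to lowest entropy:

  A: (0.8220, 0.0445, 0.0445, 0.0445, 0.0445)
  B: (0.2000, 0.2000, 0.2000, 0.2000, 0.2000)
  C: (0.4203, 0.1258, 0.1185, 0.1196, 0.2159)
B > C > A

Key insight: Entropy is maximized by uniform distributions and minimized by concentrated distributions.

- Uniform distributions have maximum entropy log₂(5) = 2.3219 bits
- The more "peaked" or concentrated a distribution, the lower its entropy

Entropies:
  H(A) = 1.0317 bits
  H(B) = 2.3219 bits
  H(C) = 2.1103 bits

Ranking: B > C > A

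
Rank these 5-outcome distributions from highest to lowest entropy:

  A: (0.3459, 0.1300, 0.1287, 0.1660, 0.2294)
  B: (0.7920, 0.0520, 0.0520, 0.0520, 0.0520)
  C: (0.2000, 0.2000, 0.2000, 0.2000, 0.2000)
C > A > B

Key insight: Entropy is maximized by uniform distributions and minimized by concentrated distributions.

- Uniform distributions have maximum entropy log₂(5) = 2.3219 bits
- The more "peaked" or concentrated a distribution, the lower its entropy

Entropies:
  H(A) = 2.2105 bits
  H(B) = 1.1536 bits
  H(C) = 2.3219 bits

Ranking: C > A > B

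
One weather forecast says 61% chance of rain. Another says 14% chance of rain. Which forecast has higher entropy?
61% forecast

Treat each forecast as a Bernoulli distribution. Binary entropy is maximized at p=0.5 and falls off symmetrically toward 0 or 1. The 61% forecast is closer to 50%, so it is more uncertain. H(61%) ≈ 0.965 bits, H(14%) ≈ 0.584 bits.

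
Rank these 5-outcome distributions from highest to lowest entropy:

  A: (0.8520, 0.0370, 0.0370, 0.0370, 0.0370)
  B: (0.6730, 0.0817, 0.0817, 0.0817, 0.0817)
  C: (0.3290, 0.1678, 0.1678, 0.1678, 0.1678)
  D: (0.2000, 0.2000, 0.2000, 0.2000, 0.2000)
D > C > B > A

Key insight: Entropy is maximized by uniform distributions and minimized by concentrated distributions.

Entropies:
  H(A) = 0.9008 bits
  H(B) = 1.5658 bits
  H(C) = 2.2559 bits
  H(D) = 2.3219 bits

Ranking: D > C > B > A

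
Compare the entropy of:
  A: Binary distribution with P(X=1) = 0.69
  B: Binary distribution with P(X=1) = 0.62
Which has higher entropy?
B

For binary distributions, entropy is maximized at p=0.5 and decreases as p moves toward 0 or 1.

H(A) = H(0.69) = 0.8932 bits
H(B) = H(0.62) = 0.9580 bits

Distribution B (p=0.62) is closer to uniform (p=0.5), so it has higher entropy.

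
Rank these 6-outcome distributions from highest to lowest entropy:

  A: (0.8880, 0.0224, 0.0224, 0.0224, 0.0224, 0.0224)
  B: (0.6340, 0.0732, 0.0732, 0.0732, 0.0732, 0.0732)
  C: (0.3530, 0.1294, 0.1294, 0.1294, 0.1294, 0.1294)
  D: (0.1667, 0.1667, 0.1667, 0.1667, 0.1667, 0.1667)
D > C > B > A

Key insight: Entropy is maximized by uniform distributions and minimized by concentrated distributions.

Entropies:
  H(A) = 0.7660 bits
  H(B) = 1.7974 bits
  H(C) = 2.4390 bits
  H(D) = 2.5850 bits

Ranking: D > C > B > A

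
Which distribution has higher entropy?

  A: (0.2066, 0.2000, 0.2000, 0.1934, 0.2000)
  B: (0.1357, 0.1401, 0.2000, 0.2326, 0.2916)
A

Both distributions are close to uniform, making this a harder comparison.

H(A) = 2.3216 bits
H(B) = 2.2605 bits

The distribution closer to uniform has higher entropy.
Answer: A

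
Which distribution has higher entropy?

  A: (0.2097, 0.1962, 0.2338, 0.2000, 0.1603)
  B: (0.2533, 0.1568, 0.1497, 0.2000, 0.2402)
A

Both distributions are close to uniform, making this a harder comparison.

H(A) = 2.3115 bits
H(B) = 2.2897 bits

The distribution closer to uniform has higher entropy.
Answer: A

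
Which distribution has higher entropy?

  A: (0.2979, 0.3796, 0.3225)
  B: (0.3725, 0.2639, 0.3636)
A

Both distributions are close to uniform, making this a harder comparison.

H(A) = 1.5775 bits
H(B) = 1.5686 bits

The distribution closer to uniform has higher entropy.
Answer: A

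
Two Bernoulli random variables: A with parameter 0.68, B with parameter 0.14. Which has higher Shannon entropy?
A

For binary distributions, entropy is maximized at p=0.5 and decreases as p moves toward 0 or 1.

H(A) = H(0.68) = 0.9044 bits
H(B) = H(0.14) = 0.5842 bits

Distribution A (p=0.68) is closer to uniform (p=0.5), so it has higher entropy.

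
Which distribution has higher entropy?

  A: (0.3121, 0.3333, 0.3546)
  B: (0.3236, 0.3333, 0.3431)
B

Both distributions are close to uniform, making this a harder comparison.

H(A) = 1.5830 bits
H(B) = 1.5846 bits

The distribution closer to uniform has higher entropy.
Answer: B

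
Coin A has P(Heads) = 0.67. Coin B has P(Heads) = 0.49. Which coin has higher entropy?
B

For binary distributions, entropy is maximized at p=0.5 and decreases as p moves toward 0 or 1.

H(A) = H(0.67) = 0.9149 bits
H(B) = H(0.49) = 0.9997 bits

Distribution B (p=0.49) is closer to uniform (p=0.5), so it has higher entropy.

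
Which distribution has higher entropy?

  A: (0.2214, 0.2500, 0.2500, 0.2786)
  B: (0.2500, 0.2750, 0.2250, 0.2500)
B

Both distributions are close to uniform, making this a harder comparison.

H(A) = 1.9953 bits
H(B) = 1.9964 bits

The distribution closer to uniform has higher entropy.
Answer: B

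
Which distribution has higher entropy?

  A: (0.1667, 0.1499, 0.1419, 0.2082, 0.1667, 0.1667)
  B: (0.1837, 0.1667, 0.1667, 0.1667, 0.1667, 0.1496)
B

Both distributions are close to uniform, making this a harder comparison.

H(A) = 2.5740 bits
H(B) = 2.5824 bits

The distribution closer to uniform has higher entropy.
Answer: B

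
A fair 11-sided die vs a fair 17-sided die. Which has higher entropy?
17-sided die

Both are uniform distributions; for uniform over n outcomes, H = log₂(n). H(11-sided) = log₂(11) = 3.459 bits and H(17-sided) = log₂(17) = 4.087 bits. More outcomes in a uniform distribution means higher entropy.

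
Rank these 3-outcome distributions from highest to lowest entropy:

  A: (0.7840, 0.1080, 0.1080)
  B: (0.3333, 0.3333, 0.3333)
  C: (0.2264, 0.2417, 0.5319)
B > C > A

Key insight: Entropy is maximized by uniform distributions and minimized by concentrated distributions.

- Uniform distributions have maximum entropy log₂(3) = 1.5850 bits
- The more "peaked" or concentrated a distribution, the lower its entropy

Entropies:
  H(A) = 0.9688 bits
  H(B) = 1.5850 bits
  H(C) = 1.4648 bits

Ranking: B > C > A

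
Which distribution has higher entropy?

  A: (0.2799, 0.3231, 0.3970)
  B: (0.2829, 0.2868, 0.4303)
A

Both distributions are close to uniform, making this a harder comparison.

H(A) = 1.5699 bits
H(B) = 1.5556 bits

The distribution closer to uniform has higher entropy.
Answer: A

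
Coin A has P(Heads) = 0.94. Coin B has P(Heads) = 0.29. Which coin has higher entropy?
B

For binary distributions, entropy is maximized at p=0.5 and decreases as p moves toward 0 or 1.

H(A) = H(0.94) = 0.3274 bits
H(B) = H(0.29) = 0.8687 bits

Distribution B (p=0.29) is closer to uniform (p=0.5), so it has higher entropy.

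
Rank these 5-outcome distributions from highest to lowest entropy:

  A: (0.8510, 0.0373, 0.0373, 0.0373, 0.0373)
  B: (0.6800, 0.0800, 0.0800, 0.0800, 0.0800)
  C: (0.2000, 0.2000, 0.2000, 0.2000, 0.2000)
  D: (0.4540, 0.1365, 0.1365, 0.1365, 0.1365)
C > D > B > A

Key insight: Entropy is maximized by uniform distributions and minimized by concentrated distributions.

Entropies:
  H(A) = 0.9053 bits
  H(B) = 1.5444 bits
  H(C) = 2.3219 bits
  H(D) = 2.0859 bits

Ranking: C > D > B > A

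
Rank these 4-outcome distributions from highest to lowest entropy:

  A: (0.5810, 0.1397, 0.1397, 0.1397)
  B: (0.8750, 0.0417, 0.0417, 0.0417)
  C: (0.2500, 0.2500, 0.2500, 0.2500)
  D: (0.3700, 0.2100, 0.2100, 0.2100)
C > D > A > B

Key insight: Entropy is maximized by uniform distributions and minimized by concentrated distributions.

Entropies:
  H(A) = 1.6451 bits
  H(B) = 0.7417 bits
  H(C) = 2.0000 bits
  H(D) = 1.9492 bits

Ranking: C > D > A > B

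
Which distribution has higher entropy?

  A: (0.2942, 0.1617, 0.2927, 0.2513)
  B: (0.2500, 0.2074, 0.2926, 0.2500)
B

Both distributions are close to uniform, making this a harder comparison.

H(A) = 1.9640 bits
H(B) = 1.9895 bits

The distribution closer to uniform has higher entropy.
Answer: B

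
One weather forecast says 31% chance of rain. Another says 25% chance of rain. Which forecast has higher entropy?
31% forecast

Treat each forecast as a Bernoulli distribution. Binary entropy is maximized at p=0.5 and falls off symmetrically toward 0 or 1. The 31% forecast is closer to 50%, so it is more uncertain. H(31%) ≈ 0.893 bits, H(25%) ≈ 0.811 bits.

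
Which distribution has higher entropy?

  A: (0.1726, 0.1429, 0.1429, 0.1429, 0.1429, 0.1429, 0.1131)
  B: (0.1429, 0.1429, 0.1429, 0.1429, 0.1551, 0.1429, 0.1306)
B

Both distributions are close to uniform, making this a harder comparison.

H(A) = 2.7984 bits
H(B) = 2.8058 bits

The distribution closer to uniform has higher entropy.
Answer: B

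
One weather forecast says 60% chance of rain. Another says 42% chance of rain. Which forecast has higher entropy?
42% forecast

Treat each forecast as a Bernoulli distribution. Binary entropy is maximized at p=0.5 and falls off symmetrically toward 0 or 1. The 42% forecast is closer to 50%, so it is more uncertain. H(60%) ≈ 0.971 bits, H(42%) ≈ 0.981 bits.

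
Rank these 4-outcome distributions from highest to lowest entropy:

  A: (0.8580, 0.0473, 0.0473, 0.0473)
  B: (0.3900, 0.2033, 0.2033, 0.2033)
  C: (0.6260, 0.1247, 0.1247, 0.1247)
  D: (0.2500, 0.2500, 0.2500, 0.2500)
D > B > C > A

Key insight: Entropy is maximized by uniform distributions and minimized by concentrated distributions.

Entropies:
  H(A) = 0.8145 bits
  H(B) = 1.9316 bits
  H(C) = 1.5465 bits
  H(D) = 2.0000 bits

Ranking: D > B > C > A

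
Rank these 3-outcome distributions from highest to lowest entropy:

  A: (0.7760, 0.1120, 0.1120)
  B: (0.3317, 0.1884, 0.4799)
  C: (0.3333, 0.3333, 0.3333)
C > B > A

Key insight: Entropy is maximized by uniform distributions and minimized by concentrated distributions.

- Uniform distributions have maximum entropy log₂(3) = 1.5850 bits
- The more "peaked" or concentrated a distribution, the lower its entropy

Entropies:
  H(A) = 0.9914 bits
  H(B) = 1.4901 bits
  H(C) = 1.5850 bits

Ranking: C > B > A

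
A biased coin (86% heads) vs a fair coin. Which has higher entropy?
Fair coin

The fair coin is uniform (p=0.5), maximizing binary entropy at 1 bit. The biased coin has H(0.86) ≈ 0.584 bits — its outcome is more predictable, so its entropy is lower.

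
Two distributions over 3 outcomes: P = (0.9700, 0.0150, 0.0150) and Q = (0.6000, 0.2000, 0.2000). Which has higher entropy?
Q

P is highly concentrated on one outcome (97%), making it nearly deterministic. Q spreads its mass more evenly (max 60%). The more spread-out distribution has higher entropy: H(P) ≈ 0.224 bits, H(Q) ≈ 1.371 bits.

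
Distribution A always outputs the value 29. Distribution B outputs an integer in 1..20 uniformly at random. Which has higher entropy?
B

A is deterministic, so H(A) = 0. B is uniform over 20 outcomes, so H(B) = log₂(20) = 4.322 bits. Any distribution with genuine randomness has higher entropy than a deterministic one.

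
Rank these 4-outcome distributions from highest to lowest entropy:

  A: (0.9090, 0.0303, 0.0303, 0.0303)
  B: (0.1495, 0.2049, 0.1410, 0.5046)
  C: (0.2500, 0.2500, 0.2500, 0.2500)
C > B > A

Key insight: Entropy is maximized by uniform distributions and minimized by concentrated distributions.

- Uniform distributions have maximum entropy log₂(4) = 2.0000 bits
- The more "peaked" or concentrated a distribution, the lower its entropy

Entropies:
  H(A) = 0.5840 bits
  H(B) = 1.7750 bits
  H(C) = 2.0000 bits

Ranking: C > B > A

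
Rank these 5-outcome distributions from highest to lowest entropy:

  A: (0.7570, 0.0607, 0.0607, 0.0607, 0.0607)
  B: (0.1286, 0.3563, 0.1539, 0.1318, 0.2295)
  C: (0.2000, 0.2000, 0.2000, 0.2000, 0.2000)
C > B > A

Key insight: Entropy is maximized by uniform distributions and minimized by concentrated distributions.

- Uniform distributions have maximum entropy log₂(5) = 2.3219 bits
- The more "peaked" or concentrated a distribution, the lower its entropy

Entropies:
  H(A) = 1.2860 bits
  H(B) = 2.1991 bits
  H(C) = 2.3219 bits

Ranking: C > B > A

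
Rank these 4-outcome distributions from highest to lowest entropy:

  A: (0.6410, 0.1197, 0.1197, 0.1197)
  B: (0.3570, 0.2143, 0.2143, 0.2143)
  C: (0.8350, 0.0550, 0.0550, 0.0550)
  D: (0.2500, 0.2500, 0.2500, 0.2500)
D > B > A > C

Key insight: Entropy is maximized by uniform distributions and minimized by concentrated distributions.

Entropies:
  H(A) = 1.5109 bits
  H(B) = 1.9593 bits
  H(C) = 0.9077 bits
  H(D) = 2.0000 bits

Ranking: D > B > A > C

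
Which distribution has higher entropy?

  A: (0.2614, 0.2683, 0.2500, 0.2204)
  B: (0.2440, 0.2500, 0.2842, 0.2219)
A

Both distributions are close to uniform, making this a harder comparison.

H(A) = 1.9961 bits
H(B) = 1.9943 bits

The distribution closer to uniform has higher entropy.
Answer: A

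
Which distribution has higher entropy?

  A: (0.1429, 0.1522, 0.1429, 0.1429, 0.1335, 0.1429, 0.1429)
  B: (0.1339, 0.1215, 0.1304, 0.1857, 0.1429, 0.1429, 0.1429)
A

Both distributions are close to uniform, making this a harder comparison.

H(A) = 2.8065 bits
H(B) = 2.7953 bits

The distribution closer to uniform has higher entropy.
Answer: A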